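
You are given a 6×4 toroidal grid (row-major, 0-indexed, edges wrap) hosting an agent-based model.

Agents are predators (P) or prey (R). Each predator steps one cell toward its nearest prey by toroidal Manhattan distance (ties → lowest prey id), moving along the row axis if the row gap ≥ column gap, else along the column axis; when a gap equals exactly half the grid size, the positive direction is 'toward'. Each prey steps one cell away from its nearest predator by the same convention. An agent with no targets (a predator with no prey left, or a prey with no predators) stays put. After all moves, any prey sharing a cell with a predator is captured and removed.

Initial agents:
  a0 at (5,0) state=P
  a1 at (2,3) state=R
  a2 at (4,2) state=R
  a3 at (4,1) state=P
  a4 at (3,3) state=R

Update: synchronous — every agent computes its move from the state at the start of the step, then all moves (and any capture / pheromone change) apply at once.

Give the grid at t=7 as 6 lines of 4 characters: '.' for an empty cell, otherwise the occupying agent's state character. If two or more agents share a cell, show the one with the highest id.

t=1: a0@(5,1):P a1@(1,3):R a2@(4,3):R a3@(4,2):P a4@(2,3):R
t=2: a0@(5,2):P a1@(2,3):R a2@(4,0):R a3@(4,3):P a4@(1,3):R
t=3: a0@(5,3):P a1@(1,3):R a2@(4,1):R a3@(4,0):P a4@(2,3):R
t=4: a0@(0,3):P a1@(2,3):R a2@(4,2):R a3@(4,1):P a4@(1,3):R
t=5: a0@(1,3):P a1@(3,3):R a2@(4,3):R a3@(4,2):P a4@(2,3):R
t=6: a0@(2,3):P a2@(4,0):R a3@(4,3):P a4@(3,3):R
t=7: a0@(3,3):P a2@(4,1):R a3@(4,0):P a4@(4,3):R

....
....
....
...P
PR.R
....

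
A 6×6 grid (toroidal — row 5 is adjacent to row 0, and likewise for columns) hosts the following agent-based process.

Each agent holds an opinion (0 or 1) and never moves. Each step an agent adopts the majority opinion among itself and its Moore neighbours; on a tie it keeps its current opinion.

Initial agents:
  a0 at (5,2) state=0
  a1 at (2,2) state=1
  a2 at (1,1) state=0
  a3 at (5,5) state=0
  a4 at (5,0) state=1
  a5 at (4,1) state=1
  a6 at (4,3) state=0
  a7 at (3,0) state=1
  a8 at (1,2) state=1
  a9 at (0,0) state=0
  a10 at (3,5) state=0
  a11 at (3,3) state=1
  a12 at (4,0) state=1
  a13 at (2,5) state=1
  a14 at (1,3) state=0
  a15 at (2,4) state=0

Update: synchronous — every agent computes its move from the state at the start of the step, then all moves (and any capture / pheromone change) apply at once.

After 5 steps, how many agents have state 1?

t=1: a0@(5,2):0 a1@(2,2):1 a2@(1,1):0 a3@(5,5):0 a4@(5,0):1 a5@(4,1):1 a6@(4,3):0 a7@(3,0):1 a8@(1,2):1 a9@(0,0):0 a10@(3,5):1 a11@(3,3):1 a12@(4,0):1 a13@(2,5):1 a14@(1,3):0 a15@(2,4):0
t=2: a0@(5,2):0 a1@(2,2):1 a2@(1,1):0 a3@(5,5):0 a4@(5,0):1 a5@(4,1):1 a6@(4,3):0 a7@(3,0):1 a8@(1,2):1 a9@(0,0):0 a10@(3,5):1 a11@(3,3):1 a12@(4,0):1 a13@(2,5):1 a14@(1,3):0 a15@(2,4):1
t=3: a0@(5,2):0 a1@(2,2):1 a2@(1,1):0 a3@(5,5):0 a4@(5,0):1 a5@(4,1):1 a6@(4,3):0 a7@(3,0):1 a8@(1,2):1 a9@(0,0):0 a10@(3,5):1 a11@(3,3):1 a12@(4,0):1 a13@(2,5):1 a14@(1,3):1 a15@(2,4):1
t=4: (unchanged — steady state)

11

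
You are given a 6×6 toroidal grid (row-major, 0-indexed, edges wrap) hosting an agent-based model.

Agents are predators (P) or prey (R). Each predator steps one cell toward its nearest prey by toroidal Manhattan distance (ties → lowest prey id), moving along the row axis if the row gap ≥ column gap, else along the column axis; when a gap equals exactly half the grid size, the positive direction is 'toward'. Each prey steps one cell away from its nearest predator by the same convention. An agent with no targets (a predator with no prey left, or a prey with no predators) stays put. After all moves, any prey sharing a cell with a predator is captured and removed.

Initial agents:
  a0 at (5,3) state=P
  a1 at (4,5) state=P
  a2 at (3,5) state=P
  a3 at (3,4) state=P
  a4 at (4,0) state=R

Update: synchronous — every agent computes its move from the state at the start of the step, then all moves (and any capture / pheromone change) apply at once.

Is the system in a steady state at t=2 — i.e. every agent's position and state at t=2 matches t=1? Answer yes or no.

t=1: a0@(5,4):P a1@(4,0):P a2@(4,5):P a3@(3,5):P a4@(4,1):R
t=2: a0@(5,5):P a1@(4,1):P a2@(4,0):P a3@(3,0):P a4@(4,2):R

no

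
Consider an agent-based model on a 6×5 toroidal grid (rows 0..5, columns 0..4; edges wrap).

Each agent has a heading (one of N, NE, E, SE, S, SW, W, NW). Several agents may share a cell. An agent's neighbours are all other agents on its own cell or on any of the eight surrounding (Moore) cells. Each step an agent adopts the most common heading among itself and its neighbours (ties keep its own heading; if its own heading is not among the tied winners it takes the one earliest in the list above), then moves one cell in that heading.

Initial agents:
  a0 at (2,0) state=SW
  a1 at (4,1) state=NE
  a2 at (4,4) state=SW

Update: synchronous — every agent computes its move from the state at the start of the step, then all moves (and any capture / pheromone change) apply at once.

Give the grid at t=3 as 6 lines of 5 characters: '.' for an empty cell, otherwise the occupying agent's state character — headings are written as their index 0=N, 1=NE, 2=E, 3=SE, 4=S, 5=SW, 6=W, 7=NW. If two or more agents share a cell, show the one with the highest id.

.....
.5..1
.....
.....
.....
..5..

t=1: a0@(3,4):SW a1@(3,2):NE a2@(5,3):SW
t=2: a0@(4,3):SW a1@(2,3):NE a2@(0,2):SW
t=3: a0@(5,2):SW a1@(1,4):NE a2@(1,1):SW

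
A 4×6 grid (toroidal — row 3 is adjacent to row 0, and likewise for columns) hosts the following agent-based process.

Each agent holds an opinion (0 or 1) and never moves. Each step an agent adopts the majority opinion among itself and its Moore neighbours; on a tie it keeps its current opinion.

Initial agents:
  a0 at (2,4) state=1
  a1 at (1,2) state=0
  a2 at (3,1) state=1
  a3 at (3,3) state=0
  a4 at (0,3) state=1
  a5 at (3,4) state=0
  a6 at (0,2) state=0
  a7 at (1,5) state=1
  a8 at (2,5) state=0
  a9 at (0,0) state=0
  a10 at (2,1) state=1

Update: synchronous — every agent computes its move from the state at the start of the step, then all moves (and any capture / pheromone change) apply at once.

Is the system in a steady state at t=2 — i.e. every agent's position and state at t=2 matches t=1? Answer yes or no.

yes

t=1: a0@(2,4):0 a1@(1,2):0 a2@(3,1):1 a3@(3,3):0 a4@(0,3):0 a5@(3,4):0 a6@(0,2):0 a7@(1,5):1 a8@(2,5):0 a9@(0,0):1 a10@(2,1):1
t=2: (unchanged — steady state)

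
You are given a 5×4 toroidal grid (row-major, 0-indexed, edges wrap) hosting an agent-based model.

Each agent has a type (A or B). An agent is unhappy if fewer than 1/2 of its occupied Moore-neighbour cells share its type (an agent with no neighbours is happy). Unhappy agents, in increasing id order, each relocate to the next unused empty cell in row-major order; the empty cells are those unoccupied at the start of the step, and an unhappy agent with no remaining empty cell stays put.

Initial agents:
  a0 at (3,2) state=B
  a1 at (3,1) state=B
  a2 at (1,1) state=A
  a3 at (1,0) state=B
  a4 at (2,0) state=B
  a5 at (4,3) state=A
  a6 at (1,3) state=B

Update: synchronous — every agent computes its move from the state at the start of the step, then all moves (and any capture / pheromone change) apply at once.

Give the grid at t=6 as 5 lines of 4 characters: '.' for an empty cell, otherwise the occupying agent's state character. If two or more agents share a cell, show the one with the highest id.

.AA.
B..B
B...
.BB.
....

t=1: a0@(3,2):B a1@(3,1):B a2@(0,0):A a3@(1,0):B a4@(2,0):B a5@(0,1):A a6@(1,3):B
t=2: a0@(3,2):B a1@(3,1):B a2@(0,2):A a3@(1,0):B a4@(2,0):B a5@(0,1):A a6@(1,3):B
t=3: (unchanged — steady state)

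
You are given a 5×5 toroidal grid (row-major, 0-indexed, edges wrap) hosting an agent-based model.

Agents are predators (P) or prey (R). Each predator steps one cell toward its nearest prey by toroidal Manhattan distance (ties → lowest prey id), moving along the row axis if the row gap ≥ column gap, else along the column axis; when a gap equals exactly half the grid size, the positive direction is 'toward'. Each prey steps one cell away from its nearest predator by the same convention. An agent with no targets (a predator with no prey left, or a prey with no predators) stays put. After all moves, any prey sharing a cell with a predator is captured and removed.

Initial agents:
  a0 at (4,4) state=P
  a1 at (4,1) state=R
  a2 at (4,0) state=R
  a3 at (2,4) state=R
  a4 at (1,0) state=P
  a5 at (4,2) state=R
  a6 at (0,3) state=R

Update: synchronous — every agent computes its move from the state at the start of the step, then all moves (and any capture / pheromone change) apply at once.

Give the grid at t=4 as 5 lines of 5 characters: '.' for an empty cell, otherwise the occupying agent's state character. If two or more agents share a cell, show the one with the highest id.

.....
..R..
....R
.....
...PR

t=1: a0@(4,0):P a1@(4,2):R a2@(4,1):R a3@(1,4):R a4@(0,0):P a5@(4,1):R a6@(1,3):R
t=2: a0@(4,1):P a1@(4,3):R a2@(4,2):R a3@(2,4):R a4@(4,0):P a5@(4,2):R a6@(1,2):R
t=3: a0@(4,2):P a2@(4,3):R a3@(1,4):R a4@(4,4):P a5@(4,3):R a6@(2,2):R
t=4: a0@(4,3):P a2@(4,4):R a3@(2,4):R a4@(4,3):P a5@(4,4):R a6@(1,2):R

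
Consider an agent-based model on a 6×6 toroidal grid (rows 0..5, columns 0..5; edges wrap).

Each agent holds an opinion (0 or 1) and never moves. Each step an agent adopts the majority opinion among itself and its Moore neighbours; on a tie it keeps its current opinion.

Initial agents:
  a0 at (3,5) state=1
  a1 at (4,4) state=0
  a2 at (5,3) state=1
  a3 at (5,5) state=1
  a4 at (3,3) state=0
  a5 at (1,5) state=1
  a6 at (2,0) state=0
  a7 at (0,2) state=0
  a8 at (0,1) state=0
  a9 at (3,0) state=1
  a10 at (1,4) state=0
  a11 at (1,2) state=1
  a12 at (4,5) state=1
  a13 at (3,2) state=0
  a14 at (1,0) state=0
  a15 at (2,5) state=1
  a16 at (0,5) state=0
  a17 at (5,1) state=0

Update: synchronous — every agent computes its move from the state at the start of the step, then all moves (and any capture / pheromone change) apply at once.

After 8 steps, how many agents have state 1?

7

t=1: a0@(3,5):1 a1@(4,4):1 a2@(5,3):0 a3@(5,5):1 a4@(3,3):0 a5@(1,5):0 a6@(2,0):1 a7@(0,2):0 a8@(0,1):0 a9@(3,0):1 a10@(1,4):0 a11@(1,2):0 a12@(4,5):1 a13@(3,2):0 a14@(1,0):0 a15@(2,5):1 a16@(0,5):0 a17@(5,1):0
t=2: (unchanged — steady state)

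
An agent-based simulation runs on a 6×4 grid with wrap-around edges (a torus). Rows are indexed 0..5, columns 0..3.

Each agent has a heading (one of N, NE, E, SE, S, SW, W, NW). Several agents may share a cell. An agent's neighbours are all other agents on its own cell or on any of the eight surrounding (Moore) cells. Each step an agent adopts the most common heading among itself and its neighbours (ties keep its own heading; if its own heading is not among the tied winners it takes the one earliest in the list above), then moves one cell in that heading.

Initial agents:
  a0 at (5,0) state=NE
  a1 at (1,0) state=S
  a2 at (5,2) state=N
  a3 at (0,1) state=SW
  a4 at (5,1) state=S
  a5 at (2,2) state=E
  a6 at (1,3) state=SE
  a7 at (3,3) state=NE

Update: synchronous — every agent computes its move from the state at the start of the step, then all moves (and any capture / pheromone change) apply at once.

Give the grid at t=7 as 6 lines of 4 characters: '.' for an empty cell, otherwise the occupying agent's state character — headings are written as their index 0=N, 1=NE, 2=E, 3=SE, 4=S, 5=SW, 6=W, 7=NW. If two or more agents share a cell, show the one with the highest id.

.44.
44..
44..
....
....
....

t=1: a0@(4,1):NE a1@(2,0):S a2@(4,2):N a3@(1,1):S a4@(0,1):S a5@(2,3):E a6@(2,0):SE a7@(2,0):NE
t=2: a0@(3,2):NE a1@(3,0):S a2@(3,2):N a3@(2,1):S a4@(1,1):S a5@(2,0):E a6@(3,0):S a7@(3,0):S
t=3: a0@(2,3):NE a1@(4,0):S a2@(2,2):N a3@(3,1):S a4@(2,1):S a5@(3,0):S a6@(4,0):S a7@(4,0):S
t=4: a0@(1,0):NE a1@(5,0):S a2@(3,2):S a3@(4,1):S a4@(3,1):S a5@(4,0):S a6@(5,0):S a7@(5,0):S
t=5: a0@(0,1):NE a1@(0,0):S a2@(4,2):S a3@(5,1):S a4@(4,1):S a5@(5,0):S a6@(0,0):S a7@(0,0):S
t=6: a0@(1,1):S a1@(1,0):S a2@(5,2):S a3@(0,1):S a4@(5,1):S a5@(0,0):S a6@(1,0):S a7@(1,0):S
t=7: a0@(2,1):S a1@(2,0):S a2@(0,2):S a3@(1,1):S a4@(0,1):S a5@(1,0):S a6@(2,0):S a7@(2,0):S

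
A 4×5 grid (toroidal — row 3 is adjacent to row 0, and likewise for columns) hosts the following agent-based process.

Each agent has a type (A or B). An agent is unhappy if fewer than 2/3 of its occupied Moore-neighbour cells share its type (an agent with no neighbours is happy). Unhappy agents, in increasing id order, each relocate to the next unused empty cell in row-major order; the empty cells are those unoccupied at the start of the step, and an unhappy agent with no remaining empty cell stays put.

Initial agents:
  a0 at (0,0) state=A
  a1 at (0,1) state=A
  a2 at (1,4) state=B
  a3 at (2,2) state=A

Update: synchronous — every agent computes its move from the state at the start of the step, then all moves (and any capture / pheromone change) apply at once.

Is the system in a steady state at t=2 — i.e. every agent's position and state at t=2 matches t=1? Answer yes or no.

t=1: a0@(0,2):A a1@(0,1):A a2@(0,3):B a3@(2,2):A
t=2: a0@(0,0):A a1@(0,1):A a2@(0,4):B a3@(2,2):A

no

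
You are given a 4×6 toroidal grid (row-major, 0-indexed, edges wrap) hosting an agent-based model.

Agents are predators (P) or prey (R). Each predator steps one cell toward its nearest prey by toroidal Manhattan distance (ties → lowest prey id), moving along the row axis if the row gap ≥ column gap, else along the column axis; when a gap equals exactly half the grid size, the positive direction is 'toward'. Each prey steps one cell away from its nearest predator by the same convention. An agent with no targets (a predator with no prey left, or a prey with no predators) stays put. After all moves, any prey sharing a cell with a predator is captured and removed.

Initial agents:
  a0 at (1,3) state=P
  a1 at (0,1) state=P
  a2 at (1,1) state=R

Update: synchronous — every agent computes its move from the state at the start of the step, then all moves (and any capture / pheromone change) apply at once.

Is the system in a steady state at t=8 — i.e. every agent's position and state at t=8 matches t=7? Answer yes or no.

t=1: a0@(1,2):P a1@(1,1):P a2@(2,1):R
t=2: a0@(2,2):P a1@(2,1):P a2@(3,1):R
t=3: a0@(3,2):P a1@(3,1):P a2@(0,1):R
t=4: a0@(0,2):P a1@(0,1):P a2@(1,1):R
t=5: a0@(1,2):P a1@(1,1):P a2@(2,1):R
t=6: a0@(2,2):P a1@(2,1):P a2@(3,1):R
t=7: a0@(3,2):P a1@(3,1):P a2@(0,1):R
t=8: a0@(0,2):P a1@(0,1):P a2@(1,1):R

no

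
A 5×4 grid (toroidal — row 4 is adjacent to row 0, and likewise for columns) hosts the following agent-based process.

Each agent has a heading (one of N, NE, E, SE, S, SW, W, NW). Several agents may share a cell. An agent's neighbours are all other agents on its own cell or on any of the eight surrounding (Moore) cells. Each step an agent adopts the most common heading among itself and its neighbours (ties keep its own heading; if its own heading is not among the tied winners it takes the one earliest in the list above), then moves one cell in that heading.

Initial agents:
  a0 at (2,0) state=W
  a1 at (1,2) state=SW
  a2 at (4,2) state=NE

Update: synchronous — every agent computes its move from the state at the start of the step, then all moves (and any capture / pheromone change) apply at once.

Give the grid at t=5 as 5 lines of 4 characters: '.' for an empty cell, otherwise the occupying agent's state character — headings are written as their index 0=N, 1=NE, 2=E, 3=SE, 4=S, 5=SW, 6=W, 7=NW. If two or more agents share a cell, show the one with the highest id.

t=1: a0@(2,3):W a1@(2,1):SW a2@(3,3):NE
t=2: a0@(2,2):W a1@(3,0):SW a2@(2,0):NE
t=3: a0@(2,1):W a1@(4,3):SW a2@(1,1):NE
t=4: a0@(2,0):W a1@(0,2):SW a2@(0,2):NE
t=5: a0@(2,3):W a1@(1,1):SW a2@(4,3):NE

....
.5..
...6
....
...1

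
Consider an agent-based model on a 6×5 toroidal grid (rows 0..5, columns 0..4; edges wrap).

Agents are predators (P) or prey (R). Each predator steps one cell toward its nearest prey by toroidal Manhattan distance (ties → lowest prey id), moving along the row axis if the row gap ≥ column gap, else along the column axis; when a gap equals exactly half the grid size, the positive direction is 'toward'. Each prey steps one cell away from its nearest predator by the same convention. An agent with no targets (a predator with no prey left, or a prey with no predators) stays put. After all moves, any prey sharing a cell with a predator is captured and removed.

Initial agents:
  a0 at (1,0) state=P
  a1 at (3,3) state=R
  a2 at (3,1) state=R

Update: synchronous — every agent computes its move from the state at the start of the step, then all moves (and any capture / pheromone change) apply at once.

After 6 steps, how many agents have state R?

2

t=1: a0@(2,0):P a1@(4,3):R a2@(4,1):R
t=2: a0@(3,0):P a1@(5,3):R a2@(5,1):R
t=3: a0@(4,0):P a1@(0,3):R a2@(0,1):R
t=4: a0@(5,0):P a1@(1,3):R a2@(1,1):R
t=5: a0@(0,0):P a1@(2,3):R a2@(2,1):R
t=6: a0@(1,0):P a1@(3,3):R a2@(3,1):R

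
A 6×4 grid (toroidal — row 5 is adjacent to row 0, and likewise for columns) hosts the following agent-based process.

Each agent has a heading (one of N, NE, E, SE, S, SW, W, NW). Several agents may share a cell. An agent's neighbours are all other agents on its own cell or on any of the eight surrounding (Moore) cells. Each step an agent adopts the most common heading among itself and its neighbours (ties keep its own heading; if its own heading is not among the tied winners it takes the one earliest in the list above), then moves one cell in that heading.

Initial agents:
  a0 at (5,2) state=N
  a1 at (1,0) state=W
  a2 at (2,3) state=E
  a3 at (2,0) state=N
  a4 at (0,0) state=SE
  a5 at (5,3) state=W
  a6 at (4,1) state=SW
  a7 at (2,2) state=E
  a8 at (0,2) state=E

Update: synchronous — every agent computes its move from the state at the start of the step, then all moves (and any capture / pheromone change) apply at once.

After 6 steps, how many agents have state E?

5

t=1: a0@(4,2):N a1@(1,3):W a2@(2,0):E a3@(1,0):N a4@(0,3):W a5@(5,2):W a6@(5,0):SW a7@(2,3):E a8@(0,3):E
t=2: a0@(3,2):N a1@(1,0):E a2@(2,1):E a3@(1,1):E a4@(0,2):W a5@(5,1):W a6@(0,3):SW a7@(2,0):E a8@(0,2):W
t=3: a0@(2,2):N a1@(1,1):E a2@(2,2):E a3@(1,2):E a4@(0,1):W a5@(5,0):W a6@(0,2):W a7@(2,1):E a8@(0,1):W
t=4: a0@(2,3):E a1@(1,2):E a2@(2,3):E a3@(1,3):E a4@(0,0):W a5@(5,3):W a6@(0,1):W a7@(2,2):E a8@(0,0):W
t=5: a0@(2,0):E a1@(1,3):E a2@(2,0):E a3@(1,0):E a4@(0,3):W a5@(5,2):W a6@(0,0):W a7@(2,3):E a8@(0,3):W
t=6: a0@(2,1):E a1@(1,0):E a2@(2,1):E a3@(1,1):E a4@(0,2):W a5@(5,1):W a6@(0,3):W a7@(2,0):E a8@(0,2):W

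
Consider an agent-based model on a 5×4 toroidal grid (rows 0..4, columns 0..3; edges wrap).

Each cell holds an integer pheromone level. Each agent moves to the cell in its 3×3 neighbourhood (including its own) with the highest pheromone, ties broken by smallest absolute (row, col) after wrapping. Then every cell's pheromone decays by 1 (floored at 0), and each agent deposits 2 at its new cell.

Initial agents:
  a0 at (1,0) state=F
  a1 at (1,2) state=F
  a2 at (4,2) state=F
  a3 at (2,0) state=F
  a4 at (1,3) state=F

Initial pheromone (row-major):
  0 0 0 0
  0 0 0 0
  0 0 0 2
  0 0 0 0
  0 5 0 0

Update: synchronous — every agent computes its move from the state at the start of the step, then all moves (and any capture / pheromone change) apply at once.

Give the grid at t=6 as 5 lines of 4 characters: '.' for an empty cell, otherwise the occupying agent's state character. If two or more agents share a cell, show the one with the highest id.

t=1: a0@(2,3) a1@(2,3) a2@(4,1) a3@(2,3) a4@(2,3) | pheromone: 0 0 0 0 / 0 0 0 0 / 0 0 0 9 / 0 0 0 0 / 0 6 0 0
t=2: a0@(2,3) a1@(2,3) a2@(4,1) a3@(2,3) a4@(2,3) | pheromone: 0 0 0 0 / 0 0 0 0 / 0 0 0 16 / 0 0 0 0 / 0 7 0 0
t=3: a0@(2,3) a1@(2,3) a2@(4,1) a3@(2,3) a4@(2,3) | pheromone: 0 0 0 0 / 0 0 0 0 / 0 0 0 23 / 0 0 0 0 / 0 8 0 0
t=4: a0@(2,3) a1@(2,3) a2@(4,1) a3@(2,3) a4@(2,3) | pheromone: 0 0 0 0 / 0 0 0 0 / 0 0 0 30 / 0 0 0 0 / 0 9 0 0
t=5: a0@(2,3) a1@(2,3) a2@(4,1) a3@(2,3) a4@(2,3) | pheromone: 0 0 0 0 / 0 0 0 0 / 0 0 0 37 / 0 0 0 0 / 0 10 0 0
t=6: a0@(2,3) a1@(2,3) a2@(4,1) a3@(2,3) a4@(2,3) | pheromone: 0 0 0 0 / 0 0 0 0 / 0 0 0 44 / 0 0 0 0 / 0 11 0 0

....
....
...F
....
.F..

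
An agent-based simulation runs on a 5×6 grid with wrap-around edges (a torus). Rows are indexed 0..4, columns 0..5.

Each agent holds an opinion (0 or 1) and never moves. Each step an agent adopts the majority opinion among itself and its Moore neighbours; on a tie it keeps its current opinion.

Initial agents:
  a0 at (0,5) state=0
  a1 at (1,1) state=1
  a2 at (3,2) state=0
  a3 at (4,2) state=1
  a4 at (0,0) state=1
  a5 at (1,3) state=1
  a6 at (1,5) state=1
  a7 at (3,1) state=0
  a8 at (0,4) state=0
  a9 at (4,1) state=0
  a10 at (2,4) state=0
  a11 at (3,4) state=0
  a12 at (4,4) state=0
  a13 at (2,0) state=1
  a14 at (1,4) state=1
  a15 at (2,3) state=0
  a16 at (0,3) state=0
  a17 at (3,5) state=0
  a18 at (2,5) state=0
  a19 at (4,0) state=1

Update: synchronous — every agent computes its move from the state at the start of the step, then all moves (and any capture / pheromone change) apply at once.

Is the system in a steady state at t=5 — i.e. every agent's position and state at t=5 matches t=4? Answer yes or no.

t=1: a0@(0,5):1 a1@(1,1):1 a2@(3,2):0 a3@(4,2):0 a4@(0,0):1 a5@(1,3):0 a6@(1,5):1 a7@(3,1):0 a8@(0,4):0 a9@(4,1):0 a10@(2,4):0 a11@(3,4):0 a12@(4,4):0 a13@(2,0):1 a14@(1,4):0 a15@(2,3):0 a16@(0,3):0 a17@(3,5):0 a18@(2,5):0 a19@(4,0):0
t=2: a0@(0,5):0 a1@(1,1):1 a2@(3,2):0 a3@(4,2):0 a4@(0,0):1 a5@(1,3):0 a6@(1,5):1 a7@(3,1):0 a8@(0,4):0 a9@(4,1):0 a10@(2,4):0 a11@(3,4):0 a12@(4,4):0 a13@(2,0):1 a14@(1,4):0 a15@(2,3):0 a16@(0,3):0 a17@(3,5):0 a18@(2,5):0 a19@(4,0):0
t=3: a0@(0,5):0 a1@(1,1):1 a2@(3,2):0 a3@(4,2):0 a4@(0,0):1 a5@(1,3):0 a6@(1,5):0 a7@(3,1):0 a8@(0,4):0 a9@(4,1):0 a10@(2,4):0 a11@(3,4):0 a12@(4,4):0 a13@(2,0):1 a14@(1,4):0 a15@(2,3):0 a16@(0,3):0 a17@(3,5):0 a18@(2,5):0 a19@(4,0):0
t=4: a0@(0,5):0 a1@(1,1):1 a2@(3,2):0 a3@(4,2):0 a4@(0,0):0 a5@(1,3):0 a6@(1,5):0 a7@(3,1):0 a8@(0,4):0 a9@(4,1):0 a10@(2,4):0 a11@(3,4):0 a12@(4,4):0 a13@(2,0):0 a14@(1,4):0 a15@(2,3):0 a16@(0,3):0 a17@(3,5):0 a18@(2,5):0 a19@(4,0):0
t=5: a0@(0,5):0 a1@(1,1):0 a2@(3,2):0 a3@(4,2):0 a4@(0,0):0 a5@(1,3):0 a6@(1,5):0 a7@(3,1):0 a8@(0,4):0 a9@(4,1):0 a10@(2,4):0 a11@(3,4):0 a12@(4,4):0 a13@(2,0):0 a14@(1,4):0 a15@(2,3):0 a16@(0,3):0 a17@(3,5):0 a18@(2,5):0 a19@(4,0):0

no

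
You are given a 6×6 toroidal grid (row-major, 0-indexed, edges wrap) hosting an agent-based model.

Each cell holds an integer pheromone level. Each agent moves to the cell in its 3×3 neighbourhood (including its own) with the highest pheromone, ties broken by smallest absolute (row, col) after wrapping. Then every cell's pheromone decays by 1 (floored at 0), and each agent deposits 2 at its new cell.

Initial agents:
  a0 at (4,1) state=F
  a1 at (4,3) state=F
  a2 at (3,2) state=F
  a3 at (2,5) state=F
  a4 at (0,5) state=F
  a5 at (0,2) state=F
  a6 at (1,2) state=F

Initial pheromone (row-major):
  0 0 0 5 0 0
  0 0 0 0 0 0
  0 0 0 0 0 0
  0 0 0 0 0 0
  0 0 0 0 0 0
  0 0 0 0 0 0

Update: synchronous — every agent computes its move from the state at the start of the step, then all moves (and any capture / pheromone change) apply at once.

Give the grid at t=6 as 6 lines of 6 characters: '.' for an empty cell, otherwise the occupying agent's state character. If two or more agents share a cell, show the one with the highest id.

t=1: a0@(3,0) a1@(3,2) a2@(2,1) a3@(1,0) a4@(0,0) a5@(0,3) a6@(0,3) | pheromone: 2 0 0 8 0 0 / 2 0 0 0 0 0 / 0 2 0 0 0 0 / 2 0 2 0 0 0 / 0 0 0 0 0 0 / 0 0 0 0 0 0
t=2: a0@(2,1) a1@(2,1) a2@(1,0) a3@(0,0) a4@(0,0) a5@(0,3) a6@(0,3) | pheromone: 5 0 0 11 0 0 / 3 0 0 0 0 0 / 0 5 0 0 0 0 / 1 0 1 0 0 0 / 0 0 0 0 0 0 / 0 0 0 0 0 0
t=3: a0@(2,1) a1@(2,1) a2@(0,0) a3@(0,0) a4@(0,0) a5@(0,3) a6@(0,3) | pheromone: 10 0 0 14 0 0 / 2 0 0 0 0 0 / 0 8 0 0 0 0 / 0 0 0 0 0 0 / 0 0 0 0 0 0 / 0 0 0 0 0 0
t=4: a0@(2,1) a1@(2,1) a2@(0,0) a3@(0,0) a4@(0,0) a5@(0,3) a6@(0,3) | pheromone: 15 0 0 17 0 0 / 1 0 0 0 0 0 / 0 11 0 0 0 0 / 0 0 0 0 0 0 / 0 0 0 0 0 0 / 0 0 0 0 0 0
t=5: a0@(2,1) a1@(2,1) a2@(0,0) a3@(0,0) a4@(0,0) a5@(0,3) a6@(0,3) | pheromone: 20 0 0 20 0 0 / 0 0 0 0 0 0 / 0 14 0 0 0 0 / 0 0 0 0 0 0 / 0 0 0 0 0 0 / 0 0 0 0 0 0
t=6: a0@(2,1) a1@(2,1) a2@(0,0) a3@(0,0) a4@(0,0) a5@(0,3) a6@(0,3) | pheromone: 25 0 0 23 0 0 / 0 0 0 0 0 0 / 0 17 0 0 0 0 / 0 0 0 0 0 0 / 0 0 0 0 0 0 / 0 0 0 0 0 0

F..F..
......
.F....
......
......
......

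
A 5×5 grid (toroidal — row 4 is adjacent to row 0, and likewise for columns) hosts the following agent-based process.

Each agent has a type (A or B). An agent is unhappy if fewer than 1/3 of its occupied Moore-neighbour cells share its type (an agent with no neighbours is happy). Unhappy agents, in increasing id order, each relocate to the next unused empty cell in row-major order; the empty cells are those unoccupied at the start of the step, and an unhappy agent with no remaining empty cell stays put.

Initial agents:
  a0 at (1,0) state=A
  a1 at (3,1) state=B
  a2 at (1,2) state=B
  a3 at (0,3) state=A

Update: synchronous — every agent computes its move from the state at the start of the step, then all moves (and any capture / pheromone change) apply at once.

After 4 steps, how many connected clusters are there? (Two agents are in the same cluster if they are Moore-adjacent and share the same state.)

3

t=1: a0@(1,0):A a1@(3,1):B a2@(0,0):B a3@(0,1):A
t=2: a0@(1,0):A a1@(3,1):B a2@(0,2):B a3@(0,1):A
t=3: a0@(1,0):A a1@(3,1):B a2@(0,0):B a3@(0,1):A
t=4: a0@(1,0):A a1@(3,1):B a2@(0,2):B a3@(0,1):A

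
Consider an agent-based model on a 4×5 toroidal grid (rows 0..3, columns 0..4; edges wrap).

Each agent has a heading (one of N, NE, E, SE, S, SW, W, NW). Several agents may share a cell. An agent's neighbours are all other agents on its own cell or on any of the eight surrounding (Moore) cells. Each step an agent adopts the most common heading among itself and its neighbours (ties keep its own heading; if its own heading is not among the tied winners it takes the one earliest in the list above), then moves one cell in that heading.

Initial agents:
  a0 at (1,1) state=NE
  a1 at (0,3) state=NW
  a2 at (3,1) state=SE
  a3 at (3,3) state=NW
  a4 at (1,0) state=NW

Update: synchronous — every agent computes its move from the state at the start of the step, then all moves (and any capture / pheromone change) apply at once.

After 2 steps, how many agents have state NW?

t=1: a0@(0,2):NE a1@(3,2):NW a2@(0,2):SE a3@(2,2):NW a4@(0,4):NW
t=2: a0@(3,3):NE a1@(2,1):NW a2@(1,3):SE a3@(1,1):NW a4@(3,3):NW

3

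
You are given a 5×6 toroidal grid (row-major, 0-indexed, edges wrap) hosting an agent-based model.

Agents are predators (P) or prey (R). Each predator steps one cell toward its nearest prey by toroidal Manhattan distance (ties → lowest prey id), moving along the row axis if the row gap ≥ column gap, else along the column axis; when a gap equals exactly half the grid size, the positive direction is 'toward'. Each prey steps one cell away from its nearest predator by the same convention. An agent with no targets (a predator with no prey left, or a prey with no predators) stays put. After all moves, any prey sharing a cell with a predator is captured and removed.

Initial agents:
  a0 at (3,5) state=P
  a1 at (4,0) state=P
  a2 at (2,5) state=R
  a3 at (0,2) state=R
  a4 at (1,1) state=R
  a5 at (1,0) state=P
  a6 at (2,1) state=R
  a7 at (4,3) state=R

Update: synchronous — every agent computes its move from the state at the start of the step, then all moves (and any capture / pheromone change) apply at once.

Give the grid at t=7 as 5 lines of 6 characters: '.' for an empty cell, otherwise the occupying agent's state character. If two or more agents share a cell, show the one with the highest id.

t=1: a0@(2,5):P a1@(3,0):P a2@(1,5):R a3@(0,3):R a4@(1,2):R a5@(1,1):P a6@(3,1):R a7@(4,2):R
t=2: a0@(1,5):P a1@(3,1):P a2@(0,5):R a3@(0,4):R a4@(1,3):R a5@(1,2):P a6@(3,2):R a7@(4,3):R
t=3: a0@(0,5):P a1@(3,2):P a2@(4,5):R a3@(4,4):R a4@(1,4):R a5@(1,3):P a6@(3,3):R a7@(4,4):R
t=4: a0@(4,5):P a1@(3,3):P a2@(3,5):R a3@(3,4):R a4@(1,5):R a5@(1,4):P a6@(3,4):R a7@(3,4):R
t=5: a0@(3,5):P a1@(3,4):P a2@(2,5):R a4@(1,0):R a5@(1,5):P
t=6: a0@(2,5):P a1@(2,4):P a2@(1,5):R a4@(1,1):R a5@(2,5):P
t=7: a0@(1,5):P a1@(1,4):P a2@(0,5):R a4@(1,2):R a5@(1,5):P

.....R
..R.PP
......
......
......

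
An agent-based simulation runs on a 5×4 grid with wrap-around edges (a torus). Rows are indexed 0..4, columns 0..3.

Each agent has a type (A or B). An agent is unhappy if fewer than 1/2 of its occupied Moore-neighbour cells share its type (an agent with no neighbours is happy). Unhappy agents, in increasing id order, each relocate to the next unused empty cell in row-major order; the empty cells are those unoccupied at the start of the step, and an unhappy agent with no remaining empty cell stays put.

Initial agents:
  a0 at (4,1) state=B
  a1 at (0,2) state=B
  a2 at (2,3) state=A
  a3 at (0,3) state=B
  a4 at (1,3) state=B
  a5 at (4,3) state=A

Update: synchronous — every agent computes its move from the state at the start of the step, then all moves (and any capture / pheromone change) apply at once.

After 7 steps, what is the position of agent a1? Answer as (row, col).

t=1: a0@(4,1):B a1@(0,2):B a2@(0,0):A a3@(0,3):B a4@(1,3):B a5@(0,1):A
t=2: a0@(1,0):B a1@(0,2):B a2@(1,1):A a3@(0,3):B a4@(1,3):B a5@(1,2):A
t=3: a0@(1,0):B a1@(0,2):B a2@(0,0):A a3@(0,3):B a4@(1,3):B a5@(0,1):A
t=4: a0@(1,0):B a1@(0,2):B a2@(1,1):A a3@(0,3):B a4@(1,3):B a5@(1,2):A
t=5: a0@(1,0):B a1@(0,2):B a2@(0,0):A a3@(0,3):B a4@(1,3):B a5@(0,1):A
t=6: a0@(1,0):B a1@(0,2):B a2@(1,1):A a3@(0,3):B a4@(1,3):B a5@(1,2):A
t=7: a0@(1,0):B a1@(0,2):B a2@(0,0):A a3@(0,3):B a4@(1,3):B a5@(0,1):A

(0, 2)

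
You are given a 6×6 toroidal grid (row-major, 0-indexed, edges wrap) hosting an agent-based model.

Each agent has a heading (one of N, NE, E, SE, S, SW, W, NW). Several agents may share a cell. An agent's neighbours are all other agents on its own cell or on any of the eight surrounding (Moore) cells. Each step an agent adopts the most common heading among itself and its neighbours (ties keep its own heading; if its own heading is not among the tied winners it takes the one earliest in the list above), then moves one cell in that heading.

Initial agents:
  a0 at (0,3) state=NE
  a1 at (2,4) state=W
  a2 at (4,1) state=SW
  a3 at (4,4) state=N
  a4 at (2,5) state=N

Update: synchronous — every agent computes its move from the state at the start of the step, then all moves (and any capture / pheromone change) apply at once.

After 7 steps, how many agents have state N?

2

t=1: a0@(5,4):NE a1@(2,3):W a2@(5,0):SW a3@(3,4):N a4@(1,5):N
t=2: a0@(4,5):NE a1@(2,2):W a2@(0,5):SW a3@(2,4):N a4@(0,5):N
t=3: a0@(3,0):NE a1@(2,1):W a2@(1,4):SW a3@(1,4):N a4@(5,5):N
t=4: a0@(2,1):NE a1@(2,0):W a2@(2,3):SW a3@(0,4):N a4@(4,5):N
t=5: a0@(1,2):NE a1@(2,5):W a2@(3,2):SW a3@(5,4):N a4@(3,5):N
t=6: a0@(0,3):NE a1@(2,4):W a2@(4,1):SW a3@(4,4):N a4@(2,5):N
t=7: a0@(5,4):NE a1@(2,3):W a2@(5,0):SW a3@(3,4):N a4@(1,5):N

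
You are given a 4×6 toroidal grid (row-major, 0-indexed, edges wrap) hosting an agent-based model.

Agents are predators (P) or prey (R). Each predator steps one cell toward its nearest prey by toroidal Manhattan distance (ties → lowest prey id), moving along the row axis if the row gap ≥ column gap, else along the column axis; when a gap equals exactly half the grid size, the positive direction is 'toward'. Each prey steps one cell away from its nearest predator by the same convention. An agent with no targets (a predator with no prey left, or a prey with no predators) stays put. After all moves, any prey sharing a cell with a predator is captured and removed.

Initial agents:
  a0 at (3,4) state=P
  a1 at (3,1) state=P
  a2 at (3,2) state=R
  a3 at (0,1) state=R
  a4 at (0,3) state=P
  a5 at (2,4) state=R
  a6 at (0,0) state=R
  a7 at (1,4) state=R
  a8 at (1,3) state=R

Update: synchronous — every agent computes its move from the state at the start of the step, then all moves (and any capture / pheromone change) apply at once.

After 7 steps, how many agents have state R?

5

t=1: a0@(2,4):P a1@(3,2):P a2@(3,3):R a3@(1,1):R a4@(1,3):P a5@(1,4):R a6@(1,0):R a7@(0,4):R a8@(2,3):R
t=2: a0@(1,4):P a1@(3,3):P a2@(3,4):R a3@(1,0):R a4@(1,4):P a5@(0,4):R a6@(1,1):R a7@(3,4):R a8@(2,2):R
t=3: a0@(0,4):P a1@(3,4):P a2@(3,5):R a3@(1,1):R a4@(0,4):P a6@(1,0):R a7@(3,5):R a8@(1,2):R
t=4: a0@(3,4):P a1@(3,5):P a2@(3,0):R a3@(1,0):R a4@(3,4):P a6@(1,1):R a7@(3,0):R a8@(1,1):R
t=5: a0@(3,5):P a1@(3,0):P a2@(3,1):R a3@(0,0):R a4@(3,5):P a6@(0,1):R a7@(3,1):R a8@(0,1):R
t=6: a0@(3,0):P a1@(3,1):P a2@(3,2):R a3@(1,0):R a4@(3,0):P a6@(1,1):R a7@(3,2):R a8@(1,1):R
t=7: a0@(3,1):P a1@(3,2):P a2@(3,3):R a3@(0,0):R a4@(3,1):P a6@(0,1):R a7@(3,3):R a8@(0,1):R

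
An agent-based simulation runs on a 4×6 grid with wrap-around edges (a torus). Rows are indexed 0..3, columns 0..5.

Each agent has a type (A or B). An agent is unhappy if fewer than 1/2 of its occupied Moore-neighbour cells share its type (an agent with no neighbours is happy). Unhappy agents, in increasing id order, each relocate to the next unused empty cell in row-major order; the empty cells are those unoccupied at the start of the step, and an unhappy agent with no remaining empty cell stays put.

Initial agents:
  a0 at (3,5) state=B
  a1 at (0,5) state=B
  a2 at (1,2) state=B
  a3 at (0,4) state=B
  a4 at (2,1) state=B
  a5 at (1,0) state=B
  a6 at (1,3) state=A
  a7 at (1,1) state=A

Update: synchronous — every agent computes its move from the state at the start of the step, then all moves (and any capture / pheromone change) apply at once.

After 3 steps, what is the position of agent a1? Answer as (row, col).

t=1: a0@(3,5):B a1@(0,5):B a2@(0,0):B a3@(0,4):B a4@(2,1):B a5@(1,0):B a6@(0,1):A a7@(0,2):A
t=2: a0@(3,5):B a1@(0,5):B a2@(0,0):B a3@(0,4):B a4@(2,1):B a5@(1,0):B a6@(0,3):A a7@(0,2):A
t=3: (unchanged — steady state)

(0, 5)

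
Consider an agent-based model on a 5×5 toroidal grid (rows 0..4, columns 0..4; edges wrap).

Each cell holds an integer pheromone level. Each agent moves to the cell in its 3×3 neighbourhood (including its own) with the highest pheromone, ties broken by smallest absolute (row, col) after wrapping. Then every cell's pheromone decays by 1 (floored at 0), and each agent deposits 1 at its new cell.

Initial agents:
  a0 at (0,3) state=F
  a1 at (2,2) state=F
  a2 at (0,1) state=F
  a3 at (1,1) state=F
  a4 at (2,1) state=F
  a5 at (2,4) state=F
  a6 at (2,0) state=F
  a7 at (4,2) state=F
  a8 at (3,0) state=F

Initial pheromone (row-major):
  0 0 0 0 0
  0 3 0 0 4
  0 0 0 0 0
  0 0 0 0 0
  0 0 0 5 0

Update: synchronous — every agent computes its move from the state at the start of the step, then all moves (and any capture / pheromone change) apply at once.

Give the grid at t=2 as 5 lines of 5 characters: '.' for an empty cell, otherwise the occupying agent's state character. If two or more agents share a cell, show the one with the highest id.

t=1: a0@(4,3) a1@(1,1) a2@(1,1) a3@(1,1) a4@(1,1) a5@(1,4) a6@(1,4) a7@(4,3) a8@(2,0) | pheromone: 0 0 0 0 0 / 0 6 0 0 5 / 1 0 0 0 0 / 0 0 0 0 0 / 0 0 0 6 0
t=2: a0@(4,3) a1@(1,1) a2@(1,1) a3@(1,1) a4@(1,1) a5@(1,4) a6@(1,4) a7@(4,3) a8@(1,1) | pheromone: 0 0 0 0 0 / 0 10 0 0 6 / 0 0 0 0 0 / 0 0 0 0 0 / 0 0 0 7 0

.....
.F..F
.....
.....
...F.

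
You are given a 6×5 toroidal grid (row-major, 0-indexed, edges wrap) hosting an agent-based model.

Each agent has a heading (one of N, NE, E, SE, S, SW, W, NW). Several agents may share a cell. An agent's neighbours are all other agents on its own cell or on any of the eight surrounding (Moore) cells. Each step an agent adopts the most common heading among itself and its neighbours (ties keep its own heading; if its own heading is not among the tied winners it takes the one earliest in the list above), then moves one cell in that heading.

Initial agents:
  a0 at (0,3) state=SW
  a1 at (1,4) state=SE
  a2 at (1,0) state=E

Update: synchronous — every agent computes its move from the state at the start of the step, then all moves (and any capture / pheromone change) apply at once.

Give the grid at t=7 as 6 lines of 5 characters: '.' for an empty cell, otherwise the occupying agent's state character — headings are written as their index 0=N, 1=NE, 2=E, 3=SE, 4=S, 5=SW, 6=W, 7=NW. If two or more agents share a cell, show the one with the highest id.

.....
.52..
.3...
.....
.....
.....

t=1: a0@(1,2):SW a1@(2,0):SE a2@(1,1):E
t=2: a0@(2,1):SW a1@(3,1):SE a2@(1,2):E
t=3: a0@(3,0):SW a1@(4,2):SE a2@(1,3):E
t=4: a0@(4,4):SW a1@(5,3):SE a2@(1,4):E
t=5: a0@(5,3):SW a1@(0,4):SE a2@(1,0):E
t=6: a0@(0,2):SW a1@(1,0):SE a2@(1,1):E
t=7: a0@(1,1):SW a1@(2,1):SE a2@(1,2):E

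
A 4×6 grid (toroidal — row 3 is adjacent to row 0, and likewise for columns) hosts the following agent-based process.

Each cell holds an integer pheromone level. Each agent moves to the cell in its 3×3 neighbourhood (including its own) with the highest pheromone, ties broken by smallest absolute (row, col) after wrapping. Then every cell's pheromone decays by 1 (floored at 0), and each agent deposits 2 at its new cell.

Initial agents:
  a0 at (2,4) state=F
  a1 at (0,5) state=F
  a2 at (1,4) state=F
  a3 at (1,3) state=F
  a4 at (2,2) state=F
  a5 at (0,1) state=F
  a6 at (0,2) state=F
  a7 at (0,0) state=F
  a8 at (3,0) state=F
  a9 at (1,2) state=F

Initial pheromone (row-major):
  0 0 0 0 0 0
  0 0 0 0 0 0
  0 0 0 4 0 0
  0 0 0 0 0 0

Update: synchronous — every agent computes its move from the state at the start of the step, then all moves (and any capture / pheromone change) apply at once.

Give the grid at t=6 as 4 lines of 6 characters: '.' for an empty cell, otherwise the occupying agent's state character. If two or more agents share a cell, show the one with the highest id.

F.....
......
...F..
......

t=1: a0@(2,3) a1@(0,0) a2@(2,3) a3@(2,3) a4@(2,3) a5@(0,0) a6@(0,1) a7@(0,0) a8@(0,0) a9@(2,3) | pheromone: 8 2 0 0 0 0 / 0 0 0 0 0 0 / 0 0 0 13 0 0 / 0 0 0 0 0 0
t=2: a0@(2,3) a1@(0,0) a2@(2,3) a3@(2,3) a4@(2,3) a5@(0,0) a6@(0,0) a7@(0,0) a8@(0,0) a9@(2,3) | pheromone: 17 1 0 0 0 0 / 0 0 0 0 0 0 / 0 0 0 22 0 0 / 0 0 0 0 0 0
t=3: a0@(2,3) a1@(0,0) a2@(2,3) a3@(2,3) a4@(2,3) a5@(0,0) a6@(0,0) a7@(0,0) a8@(0,0) a9@(2,3) | pheromone: 26 0 0 0 0 0 / 0 0 0 0 0 0 / 0 0 0 31 0 0 / 0 0 0 0 0 0
t=4: a0@(2,3) a1@(0,0) a2@(2,3) a3@(2,3) a4@(2,3) a5@(0,0) a6@(0,0) a7@(0,0) a8@(0,0) a9@(2,3) | pheromone: 35 0 0 0 0 0 / 0 0 0 0 0 0 / 0 0 0 40 0 0 / 0 0 0 0 0 0
t=5: a0@(2,3) a1@(0,0) a2@(2,3) a3@(2,3) a4@(2,3) a5@(0,0) a6@(0,0) a7@(0,0) a8@(0,0) a9@(2,3) | pheromone: 44 0 0 0 0 0 / 0 0 0 0 0 0 / 0 0 0 49 0 0 / 0 0 0 0 0 0
t=6: a0@(2,3) a1@(0,0) a2@(2,3) a3@(2,3) a4@(2,3) a5@(0,0) a6@(0,0) a7@(0,0) a8@(0,0) a9@(2,3) | pheromone: 53 0 0 0 0 0 / 0 0 0 0 0 0 / 0 0 0 58 0 0 / 0 0 0 0 0 0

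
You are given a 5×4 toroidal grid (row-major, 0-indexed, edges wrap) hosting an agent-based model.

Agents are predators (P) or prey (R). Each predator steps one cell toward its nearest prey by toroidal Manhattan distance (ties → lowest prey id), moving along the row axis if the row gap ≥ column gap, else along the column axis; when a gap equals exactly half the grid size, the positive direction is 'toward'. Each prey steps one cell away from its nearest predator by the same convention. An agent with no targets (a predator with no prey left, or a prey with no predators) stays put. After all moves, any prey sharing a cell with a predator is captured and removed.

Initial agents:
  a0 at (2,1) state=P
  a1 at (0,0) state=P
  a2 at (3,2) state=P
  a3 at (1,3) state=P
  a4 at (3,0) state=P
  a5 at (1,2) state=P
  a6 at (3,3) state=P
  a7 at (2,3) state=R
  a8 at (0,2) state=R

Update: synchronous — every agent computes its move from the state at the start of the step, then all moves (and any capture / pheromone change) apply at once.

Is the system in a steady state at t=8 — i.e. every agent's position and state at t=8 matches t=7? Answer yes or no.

t=1: a0@(2,2):P a1@(0,1):P a2@(2,2):P a3@(2,3):P a4@(2,0):P a5@(0,2):P a6@(2,3):P a7@(3,3):R a8@(4,2):R
t=2: a0@(3,2):P a1@(4,1):P a2@(3,2):P a3@(3,3):P a4@(3,0):P a5@(4,2):P a6@(3,3):P a7@(4,3):R
t=3: a0@(4,2):P a1@(4,2):P a2@(4,2):P a3@(4,3):P a4@(4,0):P a5@(4,3):P a6@(4,3):P a7@(0,3):R
t=4: a0@(0,2):P a1@(0,2):P a2@(0,2):P a3@(0,3):P a4@(0,0):P a5@(0,3):P a6@(0,3):P a7@(1,3):R
t=5: a0@(1,2):P a1@(1,2):P a2@(1,2):P a3@(1,3):P a4@(1,0):P a5@(1,3):P a6@(1,3):P a7@(2,3):R
t=6: a0@(2,2):P a1@(2,2):P a2@(2,2):P a3@(2,3):P a4@(2,0):P a5@(2,3):P a6@(2,3):P a7@(3,3):R
t=7: a0@(3,2):P a1@(3,2):P a2@(3,2):P a3@(3,3):P a4@(3,0):P a5@(3,3):P a6@(3,3):P a7@(4,3):R
t=8: a0@(4,2):P a1@(4,2):P a2@(4,2):P a3@(4,3):P a4@(4,0):P a5@(4,3):P a6@(4,3):P a7@(0,3):R

no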